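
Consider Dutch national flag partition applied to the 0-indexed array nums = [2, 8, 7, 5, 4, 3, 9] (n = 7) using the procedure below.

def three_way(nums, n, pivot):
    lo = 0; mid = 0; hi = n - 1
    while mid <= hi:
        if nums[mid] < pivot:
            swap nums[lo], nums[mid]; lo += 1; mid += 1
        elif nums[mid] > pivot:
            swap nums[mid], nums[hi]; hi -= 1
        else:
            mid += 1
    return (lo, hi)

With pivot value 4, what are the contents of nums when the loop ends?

[2, 3, 4, 5, 7, 9, 8]

lo=0 mid=0 hi=6
2<4: swap(0,0), lo=1 mid=1 ⇒ [2, 8, 7, 5, 4, 3, 9]
8>4: swap(1,6), hi=5 ⇒ [2, 9, 7, 5, 4, 3, 8]
9>4: swap(1,5), hi=4 ⇒ [2, 3, 7, 5, 4, 9, 8]
3<4: swap(1,1), lo=2 mid=2 ⇒ [2, 3, 7, 5, 4, 9, 8]
7>4: swap(2,4), hi=3 ⇒ [2, 3, 4, 5, 7, 9, 8]
4=4: mid=3
5>4: swap(3,3), hi=2 ⇒ [2, 3, 4, 5, 7, 9, 8]
done. lo=2 hi=2; nums=[2, 3, 4, 5, 7, 9, 8]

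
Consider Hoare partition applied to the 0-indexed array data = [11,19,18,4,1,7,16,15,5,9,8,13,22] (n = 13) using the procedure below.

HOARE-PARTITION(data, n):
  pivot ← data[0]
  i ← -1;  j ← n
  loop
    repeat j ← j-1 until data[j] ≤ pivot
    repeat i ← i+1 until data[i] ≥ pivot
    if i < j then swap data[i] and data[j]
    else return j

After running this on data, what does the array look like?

pivot = data[0] = 11; i = -1, j = 13
j→10 (data[10]=8≤11), i→0 (data[0]=11≥11); i<j, swap → [8,19,18,4,1,7,16,15,5,9,11,13,22]
j→9 (data[9]=9≤11), i→1 (data[1]=19≥11); i<j, swap → [8,9,18,4,1,7,16,15,5,19,11,13,22]
j→8 (data[8]=5≤11), i→2 (data[2]=18≥11); i<j, swap → [8,9,5,4,1,7,16,15,18,19,11,13,22]
j→5, i→6; i≥j, return j=5. data = [8,9,5,4,1,7,16,15,18,19,11,13,22]

[8,9,5,4,1,7,16,15,18,19,11,13,22]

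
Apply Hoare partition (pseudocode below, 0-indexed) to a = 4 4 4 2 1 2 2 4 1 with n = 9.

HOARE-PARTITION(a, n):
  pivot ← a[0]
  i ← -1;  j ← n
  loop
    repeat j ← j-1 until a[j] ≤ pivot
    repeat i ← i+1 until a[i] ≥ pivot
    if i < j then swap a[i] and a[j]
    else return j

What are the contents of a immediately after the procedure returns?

pivot=4
j stops at 8 (1), i stops at 0 (4); swap ⇒ 1 4 4 2 1 2 2 4 4
j stops at 7 (4), i stops at 1 (4); swap ⇒ 1 4 4 2 1 2 2 4 4
j stops at 6 (2), i stops at 2 (4); swap ⇒ 1 4 2 2 1 2 4 4 4
j stops at 5, i stops at 6; i≥j ⇒ return 5. a=1 4 2 2 1 2 4 4 4

1 4 2 2 1 2 4 4 4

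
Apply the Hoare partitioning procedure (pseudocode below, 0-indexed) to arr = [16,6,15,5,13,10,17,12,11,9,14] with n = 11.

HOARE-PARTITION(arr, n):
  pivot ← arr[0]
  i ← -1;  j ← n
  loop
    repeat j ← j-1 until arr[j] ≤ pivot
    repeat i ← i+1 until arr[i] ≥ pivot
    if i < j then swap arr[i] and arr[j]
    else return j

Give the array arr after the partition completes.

pivot = arr[0] = 16; i = -1, j = 11
j→10 (arr[10]=14≤16), i→0 (arr[0]=16≥16); i<j, swap → [14,6,15,5,13,10,17,12,11,9,16]
j→9 (arr[9]=9≤16), i→6 (arr[6]=17≥16); i<j, swap → [14,6,15,5,13,10,9,12,11,17,16]
j→8, i→9; i≥j, return j=8. arr = [14,6,15,5,13,10,9,12,11,17,16]

[14,6,15,5,13,10,9,12,11,17,16]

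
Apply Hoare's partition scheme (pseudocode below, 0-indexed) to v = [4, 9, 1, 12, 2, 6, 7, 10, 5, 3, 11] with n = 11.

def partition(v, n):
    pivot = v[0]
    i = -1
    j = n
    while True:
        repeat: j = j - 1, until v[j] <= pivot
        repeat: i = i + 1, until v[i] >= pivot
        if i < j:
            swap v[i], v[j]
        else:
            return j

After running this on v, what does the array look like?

pivot=4
j stops at 9 (3), i stops at 0 (4); swap ⇒ [3, 9, 1, 12, 2, 6, 7, 10, 5, 4, 11]
j stops at 4 (2), i stops at 1 (9); swap ⇒ [3, 2, 1, 12, 9, 6, 7, 10, 5, 4, 11]
j stops at 2, i stops at 3; i≥j ⇒ return 2. v=[3, 2, 1, 12, 9, 6, 7, 10, 5, 4, 11]

[3, 2, 1, 12, 9, 6, 7, 10, 5, 4, 11]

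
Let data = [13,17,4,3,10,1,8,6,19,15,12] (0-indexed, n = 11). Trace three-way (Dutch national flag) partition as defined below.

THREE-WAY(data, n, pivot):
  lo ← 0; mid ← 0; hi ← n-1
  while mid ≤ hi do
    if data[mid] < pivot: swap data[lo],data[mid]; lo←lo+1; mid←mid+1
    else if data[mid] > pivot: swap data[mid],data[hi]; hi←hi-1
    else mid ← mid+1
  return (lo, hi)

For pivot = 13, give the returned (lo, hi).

(7, 7)

pivot = 13; lo=0, mid=0, hi=10
data[mid]=13=13: mid=1
data[mid]=17>13: swap data[1],data[10]; hi=9 → [13,12,4,3,10,1,8,6,19,15,17]
data[mid]=12<13: swap data[0],data[1]; lo=1,mid=2 → [12,13,4,3,10,1,8,6,19,15,17]
data[mid]=4<13: swap data[1],data[2]; lo=2,mid=3 → [12,4,13,3,10,1,8,6,19,15,17]
data[mid]=3<13: swap data[2],data[3]; lo=3,mid=4 → [12,4,3,13,10,1,8,6,19,15,17]
data[mid]=10<13: swap data[3],data[4]; lo=4,mid=5 → [12,4,3,10,13,1,8,6,19,15,17]
data[mid]=1<13: swap data[4],data[5]; lo=5,mid=6 → [12,4,3,10,1,13,8,6,19,15,17]
data[mid]=8<13: swap data[5],data[6]; lo=6,mid=7 → [12,4,3,10,1,8,13,6,19,15,17]
data[mid]=6<13: swap data[6],data[7]; lo=7,mid=8 → [12,4,3,10,1,8,6,13,19,15,17]
data[mid]=19>13: swap data[8],data[9]; hi=8 → [12,4,3,10,1,8,6,13,15,19,17]
data[mid]=15>13: swap data[8],data[8]; hi=7 → [12,4,3,10,1,8,6,13,15,19,17]
end: lo=7, hi=7; data = [12,4,3,10,1,8,6,13,15,19,17]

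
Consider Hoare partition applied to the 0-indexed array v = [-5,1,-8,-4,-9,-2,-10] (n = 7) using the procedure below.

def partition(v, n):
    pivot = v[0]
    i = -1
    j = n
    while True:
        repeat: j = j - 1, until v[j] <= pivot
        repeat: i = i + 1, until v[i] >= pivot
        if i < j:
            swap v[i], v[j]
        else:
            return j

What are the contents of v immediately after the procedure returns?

[-10,-9,-8,-4,1,-2,-5]

pivot=-5
j stops at 6 (-10), i stops at 0 (-5); swap ⇒ [-10,1,-8,-4,-9,-2,-5]
j stops at 4 (-9), i stops at 1 (1); swap ⇒ [-10,-9,-8,-4,1,-2,-5]
j stops at 2, i stops at 3; i≥j ⇒ return 2. v=[-10,-9,-8,-4,1,-2,-5]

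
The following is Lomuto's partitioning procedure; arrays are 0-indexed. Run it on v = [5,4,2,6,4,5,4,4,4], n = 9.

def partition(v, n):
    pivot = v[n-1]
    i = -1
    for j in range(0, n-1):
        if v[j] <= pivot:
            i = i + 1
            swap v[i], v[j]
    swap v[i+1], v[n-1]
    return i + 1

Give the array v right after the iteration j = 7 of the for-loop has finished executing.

[4,2,4,4,4,5,6,5,4]

pivot = v[8] = 4; i = -1
j=0: v[0]=5 > 4 → no swap
j=1: v[1]=4 ≤ 4 → i=0, swap v[0],v[1] → [4,5,2,6,4,5,4,4,4]
j=2: v[2]=2 ≤ 4 → i=1, swap v[1],v[2] → [4,2,5,6,4,5,4,4,4]
j=3: v[3]=6 > 4 → no swap
j=4: v[4]=4 ≤ 4 → i=2, swap v[2],v[4] → [4,2,4,6,5,5,4,4,4]
j=5: v[5]=5 > 4 → no swap
j=6: v[6]=4 ≤ 4 → i=3, swap v[3],v[6] → [4,2,4,4,5,5,6,4,4]
j=7: v[7]=4 ≤ 4 → i=4, swap v[4],v[7] → [4,2,4,4,4,5,6,5,4]
(after j=7) v = [4,2,4,4,4,5,6,5,4]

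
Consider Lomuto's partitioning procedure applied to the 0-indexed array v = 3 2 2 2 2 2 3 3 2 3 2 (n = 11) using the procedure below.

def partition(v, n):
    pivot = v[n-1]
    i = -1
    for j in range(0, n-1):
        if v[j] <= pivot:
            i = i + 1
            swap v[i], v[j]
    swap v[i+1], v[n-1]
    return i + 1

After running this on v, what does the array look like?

pivot = v[10] = 2; i = -1
j=0: v[0]=3 > 2 → no swap
j=1: v[1]=2 ≤ 2 → i=0, swap v[0],v[1] → 2 3 2 2 2 2 3 3 2 3 2
j=2: v[2]=2 ≤ 2 → i=1, swap v[1],v[2] → 2 2 3 2 2 2 3 3 2 3 2
j=3: v[3]=2 ≤ 2 → i=2, swap v[2],v[3] → 2 2 2 3 2 2 3 3 2 3 2
j=4: v[4]=2 ≤ 2 → i=3, swap v[3],v[4] → 2 2 2 2 3 2 3 3 2 3 2
j=5: v[5]=2 ≤ 2 → i=4, swap v[4],v[5] → 2 2 2 2 2 3 3 3 2 3 2
j=6: v[6]=3 > 2 → no swap
j=7: v[7]=3 > 2 → no swap
j=8: v[8]=2 ≤ 2 → i=5, swap v[5],v[8] → 2 2 2 2 2 2 3 3 3 3 2
j=9: v[9]=3 > 2 → no swap
final swap v[6],v[10] → 2 2 2 2 2 2 2 3 3 3 3; return 6

2 2 2 2 2 2 2 3 3 3 3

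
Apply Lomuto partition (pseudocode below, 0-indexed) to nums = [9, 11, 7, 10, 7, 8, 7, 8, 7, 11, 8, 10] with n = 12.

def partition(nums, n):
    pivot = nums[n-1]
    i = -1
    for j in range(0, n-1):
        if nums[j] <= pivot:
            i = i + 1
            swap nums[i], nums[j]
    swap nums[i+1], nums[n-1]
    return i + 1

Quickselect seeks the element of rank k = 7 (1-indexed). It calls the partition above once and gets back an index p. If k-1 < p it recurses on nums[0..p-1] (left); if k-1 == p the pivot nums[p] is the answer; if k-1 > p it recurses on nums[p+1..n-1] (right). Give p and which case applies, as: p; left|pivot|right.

9; left

pivot=10, i=-1
j=0: 9≤10, i=0, swap(0,0) ⇒ [9, 11, 7, 10, 7, 8, 7, 8, 7, 11, 8, 10]
j=1: 11>10, skip
j=2: 7≤10, i=1, swap(1,2) ⇒ [9, 7, 11, 10, 7, 8, 7, 8, 7, 11, 8, 10]
j=3: 10≤10, i=2, swap(2,3) ⇒ [9, 7, 10, 11, 7, 8, 7, 8, 7, 11, 8, 10]
j=4: 7≤10, i=3, swap(3,4) ⇒ [9, 7, 10, 7, 11, 8, 7, 8, 7, 11, 8, 10]
j=5: 8≤10, i=4, swap(4,5) ⇒ [9, 7, 10, 7, 8, 11, 7, 8, 7, 11, 8, 10]
j=6: 7≤10, i=5, swap(5,6) ⇒ [9, 7, 10, 7, 8, 7, 11, 8, 7, 11, 8, 10]
j=7: 8≤10, i=6, swap(6,7) ⇒ [9, 7, 10, 7, 8, 7, 8, 11, 7, 11, 8, 10]
j=8: 7≤10, i=7, swap(7,8) ⇒ [9, 7, 10, 7, 8, 7, 8, 7, 11, 11, 8, 10]
j=9: 11>10, skip
j=10: 8≤10, i=8, swap(8,10) ⇒ [9, 7, 10, 7, 8, 7, 8, 7, 8, 11, 11, 10]
swap(9,11) ⇒ [9, 7, 10, 7, 8, 7, 8, 7, 8, 10, 11, 11]; return 9
p = 9; k-1 = 6 < 9 ⇒ left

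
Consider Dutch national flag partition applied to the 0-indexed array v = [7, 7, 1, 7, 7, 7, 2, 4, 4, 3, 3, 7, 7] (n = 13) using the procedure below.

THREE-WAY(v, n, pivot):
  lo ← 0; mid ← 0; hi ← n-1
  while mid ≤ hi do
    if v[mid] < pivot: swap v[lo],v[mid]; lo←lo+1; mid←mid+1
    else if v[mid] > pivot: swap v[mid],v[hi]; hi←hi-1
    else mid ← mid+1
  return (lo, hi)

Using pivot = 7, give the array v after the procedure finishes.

pivot = 7; lo=0, mid=0, hi=12
v[mid]=7=7: mid=1
v[mid]=7=7: mid=2
v[mid]=1<7: swap v[0],v[2]; lo=1,mid=3 → [1, 7, 7, 7, 7, 7, 2, 4, 4, 3, 3, 7, 7]
v[mid]=7=7: mid=4
v[mid]=7=7: mid=5
v[mid]=7=7: mid=6
v[mid]=2<7: swap v[1],v[6]; lo=2,mid=7 → [1, 2, 7, 7, 7, 7, 7, 4, 4, 3, 3, 7, 7]
v[mid]=4<7: swap v[2],v[7]; lo=3,mid=8 → [1, 2, 4, 7, 7, 7, 7, 7, 4, 3, 3, 7, 7]
v[mid]=4<7: swap v[3],v[8]; lo=4,mid=9 → [1, 2, 4, 4, 7, 7, 7, 7, 7, 3, 3, 7, 7]
v[mid]=3<7: swap v[4],v[9]; lo=5,mid=10 → [1, 2, 4, 4, 3, 7, 7, 7, 7, 7, 3, 7, 7]
v[mid]=3<7: swap v[5],v[10]; lo=6,mid=11 → [1, 2, 4, 4, 3, 3, 7, 7, 7, 7, 7, 7, 7]
v[mid]=7=7: mid=12
v[mid]=7=7: mid=13
end: lo=6, hi=12; v = [1, 2, 4, 4, 3, 3, 7, 7, 7, 7, 7, 7, 7]

[1, 2, 4, 4, 3, 3, 7, 7, 7, 7, 7, 7, 7]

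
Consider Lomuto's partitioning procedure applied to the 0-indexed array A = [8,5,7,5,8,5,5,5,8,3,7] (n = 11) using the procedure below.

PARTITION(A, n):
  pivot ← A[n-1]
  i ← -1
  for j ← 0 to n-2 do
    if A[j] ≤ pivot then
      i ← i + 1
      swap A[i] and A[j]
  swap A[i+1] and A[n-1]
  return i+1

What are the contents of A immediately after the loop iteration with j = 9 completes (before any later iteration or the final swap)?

[5,7,5,5,5,5,3,8,8,8,7]

pivot = A[10] = 7; i = -1
j=0: A[0]=8 > 7 → no swap
j=1: A[1]=5 ≤ 7 → i=0, swap A[0],A[1] → [5,8,7,5,8,5,5,5,8,3,7]
j=2: A[2]=7 ≤ 7 → i=1, swap A[1],A[2] → [5,7,8,5,8,5,5,5,8,3,7]
j=3: A[3]=5 ≤ 7 → i=2, swap A[2],A[3] → [5,7,5,8,8,5,5,5,8,3,7]
j=4: A[4]=8 > 7 → no swap
j=5: A[5]=5 ≤ 7 → i=3, swap A[3],A[5] → [5,7,5,5,8,8,5,5,8,3,7]
j=6: A[6]=5 ≤ 7 → i=4, swap A[4],A[6] → [5,7,5,5,5,8,8,5,8,3,7]
j=7: A[7]=5 ≤ 7 → i=5, swap A[5],A[7] → [5,7,5,5,5,5,8,8,8,3,7]
j=8: A[8]=8 > 7 → no swap
j=9: A[9]=3 ≤ 7 → i=6, swap A[6],A[9] → [5,7,5,5,5,5,3,8,8,8,7]
(after j=9) A = [5,7,5,5,5,5,3,8,8,8,7]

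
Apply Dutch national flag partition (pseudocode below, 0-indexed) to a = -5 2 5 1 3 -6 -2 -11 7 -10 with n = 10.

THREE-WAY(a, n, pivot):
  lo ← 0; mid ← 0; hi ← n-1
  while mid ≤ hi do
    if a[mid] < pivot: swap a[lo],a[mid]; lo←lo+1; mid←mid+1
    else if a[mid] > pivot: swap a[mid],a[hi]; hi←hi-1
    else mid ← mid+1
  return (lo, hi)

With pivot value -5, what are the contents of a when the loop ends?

lo=0 mid=0 hi=9
-5=-5: mid=1
2>-5: swap(1,9), hi=8 ⇒ -5 -10 5 1 3 -6 -2 -11 7 2
-10<-5: swap(0,1), lo=1 mid=2 ⇒ -10 -5 5 1 3 -6 -2 -11 7 2
5>-5: swap(2,8), hi=7 ⇒ -10 -5 7 1 3 -6 -2 -11 5 2
7>-5: swap(2,7), hi=6 ⇒ -10 -5 -11 1 3 -6 -2 7 5 2
-11<-5: swap(1,2), lo=2 mid=3 ⇒ -10 -11 -5 1 3 -6 -2 7 5 2
1>-5: swap(3,6), hi=5 ⇒ -10 -11 -5 -2 3 -6 1 7 5 2
-2>-5: swap(3,5), hi=4 ⇒ -10 -11 -5 -6 3 -2 1 7 5 2
-6<-5: swap(2,3), lo=3 mid=4 ⇒ -10 -11 -6 -5 3 -2 1 7 5 2
3>-5: swap(4,4), hi=3 ⇒ -10 -11 -6 -5 3 -2 1 7 5 2
done. lo=3 hi=3; a=-10 -11 -6 -5 3 -2 1 7 5 2

-10 -11 -6 -5 3 -2 1 7 5 2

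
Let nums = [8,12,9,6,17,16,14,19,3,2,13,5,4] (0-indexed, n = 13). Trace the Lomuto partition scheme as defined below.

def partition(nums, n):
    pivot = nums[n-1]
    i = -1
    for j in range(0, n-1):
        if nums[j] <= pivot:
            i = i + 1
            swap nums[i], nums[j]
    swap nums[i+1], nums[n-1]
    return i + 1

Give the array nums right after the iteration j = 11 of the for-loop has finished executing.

[3,2,9,6,17,16,14,19,8,12,13,5,4]

pivot = nums[12] = 4; i = -1
j=0: nums[0]=8 > 4 → no swap
j=1: nums[1]=12 > 4 → no swap
j=2: nums[2]=9 > 4 → no swap
j=3: nums[3]=6 > 4 → no swap
j=4: nums[4]=17 > 4 → no swap
j=5: nums[5]=16 > 4 → no swap
j=6: nums[6]=14 > 4 → no swap
j=7: nums[7]=19 > 4 → no swap
j=8: nums[8]=3 ≤ 4 → i=0, swap nums[0],nums[8] → [3,12,9,6,17,16,14,19,8,2,13,5,4]
j=9: nums[9]=2 ≤ 4 → i=1, swap nums[1],nums[9] → [3,2,9,6,17,16,14,19,8,12,13,5,4]
j=10: nums[10]=13 > 4 → no swap
j=11: nums[11]=5 > 4 → no swap
(after j=11) nums = [3,2,9,6,17,16,14,19,8,12,13,5,4]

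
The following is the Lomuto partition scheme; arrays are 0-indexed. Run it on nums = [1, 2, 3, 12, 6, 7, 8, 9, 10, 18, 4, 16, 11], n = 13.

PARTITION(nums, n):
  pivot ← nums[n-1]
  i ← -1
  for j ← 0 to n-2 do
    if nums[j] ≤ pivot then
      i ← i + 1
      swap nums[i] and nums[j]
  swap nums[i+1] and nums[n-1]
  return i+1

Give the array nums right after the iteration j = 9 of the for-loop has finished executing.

pivot=11, i=-1
j=0: 1≤11, i=0, swap(0,0) ⇒ [1, 2, 3, 12, 6, 7, 8, 9, 10, 18, 4, 16, 11]
j=1: 2≤11, i=1, swap(1,1) ⇒ [1, 2, 3, 12, 6, 7, 8, 9, 10, 18, 4, 16, 11]
j=2: 3≤11, i=2, swap(2,2) ⇒ [1, 2, 3, 12, 6, 7, 8, 9, 10, 18, 4, 16, 11]
j=3: 12>11, skip
j=4: 6≤11, i=3, swap(3,4) ⇒ [1, 2, 3, 6, 12, 7, 8, 9, 10, 18, 4, 16, 11]
j=5: 7≤11, i=4, swap(4,5) ⇒ [1, 2, 3, 6, 7, 12, 8, 9, 10, 18, 4, 16, 11]
j=6: 8≤11, i=5, swap(5,6) ⇒ [1, 2, 3, 6, 7, 8, 12, 9, 10, 18, 4, 16, 11]
j=7: 9≤11, i=6, swap(6,7) ⇒ [1, 2, 3, 6, 7, 8, 9, 12, 10, 18, 4, 16, 11]
j=8: 10≤11, i=7, swap(7,8) ⇒ [1, 2, 3, 6, 7, 8, 9, 10, 12, 18, 4, 16, 11]
j=9: 18>11, skip
(after j=9) nums = [1, 2, 3, 6, 7, 8, 9, 10, 12, 18, 4, 16, 11]

[1, 2, 3, 6, 7, 8, 9, 10, 12, 18, 4, 16, 11]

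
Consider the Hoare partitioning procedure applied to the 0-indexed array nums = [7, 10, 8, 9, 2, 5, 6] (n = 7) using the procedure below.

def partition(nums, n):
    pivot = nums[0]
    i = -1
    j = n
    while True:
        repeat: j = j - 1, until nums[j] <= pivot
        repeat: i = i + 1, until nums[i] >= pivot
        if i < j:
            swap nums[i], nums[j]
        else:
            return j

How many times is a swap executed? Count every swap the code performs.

3

pivot = nums[0] = 7; i = -1, j = 7
j→6 (nums[6]=6≤7), i→0 (nums[0]=7≥7); i<j, swap → [6, 10, 8, 9, 2, 5, 7]
j→5 (nums[5]=5≤7), i→1 (nums[1]=10≥7); i<j, swap → [6, 5, 8, 9, 2, 10, 7]
j→4 (nums[4]=2≤7), i→2 (nums[2]=8≥7); i<j, swap → [6, 5, 2, 9, 8, 10, 7]
j→2, i→3; i≥j, return j=2. nums = [6, 5, 2, 9, 8, 10, 7]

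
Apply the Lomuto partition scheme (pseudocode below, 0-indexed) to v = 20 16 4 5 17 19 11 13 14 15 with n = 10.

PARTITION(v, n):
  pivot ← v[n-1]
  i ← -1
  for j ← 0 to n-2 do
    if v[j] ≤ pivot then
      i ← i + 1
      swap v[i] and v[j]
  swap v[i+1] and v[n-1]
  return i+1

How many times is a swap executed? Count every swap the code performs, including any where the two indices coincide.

pivot = v[9] = 15; i = -1
j=0: v[0]=20 > 15 → no swap
j=1: v[1]=16 > 15 → no swap
j=2: v[2]=4 ≤ 15 → i=0, swap v[0],v[2] → 4 16 20 5 17 19 11 13 14 15
j=3: v[3]=5 ≤ 15 → i=1, swap v[1],v[3] → 4 5 20 16 17 19 11 13 14 15
j=4: v[4]=17 > 15 → no swap
j=5: v[5]=19 > 15 → no swap
j=6: v[6]=11 ≤ 15 → i=2, swap v[2],v[6] → 4 5 11 16 17 19 20 13 14 15
j=7: v[7]=13 ≤ 15 → i=3, swap v[3],v[7] → 4 5 11 13 17 19 20 16 14 15
j=8: v[8]=14 ≤ 15 → i=4, swap v[4],v[8] → 4 5 11 13 14 19 20 16 17 15
final swap v[5],v[9] → 4 5 11 13 14 15 20 16 17 19; return 5

6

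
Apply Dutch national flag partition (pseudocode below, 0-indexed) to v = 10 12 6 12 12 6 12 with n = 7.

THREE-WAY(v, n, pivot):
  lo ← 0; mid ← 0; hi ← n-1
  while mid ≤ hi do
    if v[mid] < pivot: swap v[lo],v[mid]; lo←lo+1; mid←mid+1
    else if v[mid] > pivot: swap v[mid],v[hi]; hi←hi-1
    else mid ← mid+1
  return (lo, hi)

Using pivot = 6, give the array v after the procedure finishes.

6 6 12 12 12 12 10

lo=0 mid=0 hi=6
10>6: swap(0,6), hi=5 ⇒ 12 12 6 12 12 6 10
12>6: swap(0,5), hi=4 ⇒ 6 12 6 12 12 12 10
6=6: mid=1
12>6: swap(1,4), hi=3 ⇒ 6 12 6 12 12 12 10
12>6: swap(1,3), hi=2 ⇒ 6 12 6 12 12 12 10
12>6: swap(1,2), hi=1 ⇒ 6 6 12 12 12 12 10
6=6: mid=2
done. lo=0 hi=1; v=6 6 12 12 12 12 10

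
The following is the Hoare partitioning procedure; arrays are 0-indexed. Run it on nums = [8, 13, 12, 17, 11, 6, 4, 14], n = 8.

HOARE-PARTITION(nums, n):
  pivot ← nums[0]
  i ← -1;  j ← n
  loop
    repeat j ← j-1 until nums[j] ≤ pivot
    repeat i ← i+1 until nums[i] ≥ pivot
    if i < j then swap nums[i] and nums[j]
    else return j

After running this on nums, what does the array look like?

pivot = nums[0] = 8; i = -1, j = 8
j→6 (nums[6]=4≤8), i→0 (nums[0]=8≥8); i<j, swap → [4, 13, 12, 17, 11, 6, 8, 14]
j→5 (nums[5]=6≤8), i→1 (nums[1]=13≥8); i<j, swap → [4, 6, 12, 17, 11, 13, 8, 14]
j→1, i→2; i≥j, return j=1. nums = [4, 6, 12, 17, 11, 13, 8, 14]

[4, 6, 12, 17, 11, 13, 8, 14]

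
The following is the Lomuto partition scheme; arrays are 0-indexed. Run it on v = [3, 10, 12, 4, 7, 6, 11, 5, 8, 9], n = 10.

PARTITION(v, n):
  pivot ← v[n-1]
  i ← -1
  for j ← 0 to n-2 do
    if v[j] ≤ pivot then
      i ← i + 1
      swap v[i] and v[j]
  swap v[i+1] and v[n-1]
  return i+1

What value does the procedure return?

6

pivot = v[9] = 9; i = -1
j=0: v[0]=3 ≤ 9 → i=0, swap v[0],v[0] (no change) → [3, 10, 12, 4, 7, 6, 11, 5, 8, 9]
j=1: v[1]=10 > 9 → no swap
j=2: v[2]=12 > 9 → no swap
j=3: v[3]=4 ≤ 9 → i=1, swap v[1],v[3] → [3, 4, 12, 10, 7, 6, 11, 5, 8, 9]
j=4: v[4]=7 ≤ 9 → i=2, swap v[2],v[4] → [3, 4, 7, 10, 12, 6, 11, 5, 8, 9]
j=5: v[5]=6 ≤ 9 → i=3, swap v[3],v[5] → [3, 4, 7, 6, 12, 10, 11, 5, 8, 9]
j=6: v[6]=11 > 9 → no swap
j=7: v[7]=5 ≤ 9 → i=4, swap v[4],v[7] → [3, 4, 7, 6, 5, 10, 11, 12, 8, 9]
j=8: v[8]=8 ≤ 9 → i=5, swap v[5],v[8] → [3, 4, 7, 6, 5, 8, 11, 12, 10, 9]
final swap v[6],v[9] → [3, 4, 7, 6, 5, 8, 9, 12, 10, 11]; return 6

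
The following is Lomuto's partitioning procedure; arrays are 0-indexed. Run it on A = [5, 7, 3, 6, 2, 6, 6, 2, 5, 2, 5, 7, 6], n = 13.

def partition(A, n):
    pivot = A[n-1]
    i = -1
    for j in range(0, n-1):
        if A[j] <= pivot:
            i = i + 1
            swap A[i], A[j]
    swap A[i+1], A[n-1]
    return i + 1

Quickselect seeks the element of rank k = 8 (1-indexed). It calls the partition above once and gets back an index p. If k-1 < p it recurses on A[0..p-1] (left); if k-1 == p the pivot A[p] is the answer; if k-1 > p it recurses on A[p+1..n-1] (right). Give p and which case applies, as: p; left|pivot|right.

10; left

pivot=6, i=-1
j=0: 5≤6, i=0, swap(0,0) ⇒ [5, 7, 3, 6, 2, 6, 6, 2, 5, 2, 5, 7, 6]
j=1: 7>6, skip
j=2: 3≤6, i=1, swap(1,2) ⇒ [5, 3, 7, 6, 2, 6, 6, 2, 5, 2, 5, 7, 6]
j=3: 6≤6, i=2, swap(2,3) ⇒ [5, 3, 6, 7, 2, 6, 6, 2, 5, 2, 5, 7, 6]
j=4: 2≤6, i=3, swap(3,4) ⇒ [5, 3, 6, 2, 7, 6, 6, 2, 5, 2, 5, 7, 6]
j=5: 6≤6, i=4, swap(4,5) ⇒ [5, 3, 6, 2, 6, 7, 6, 2, 5, 2, 5, 7, 6]
j=6: 6≤6, i=5, swap(5,6) ⇒ [5, 3, 6, 2, 6, 6, 7, 2, 5, 2, 5, 7, 6]
j=7: 2≤6, i=6, swap(6,7) ⇒ [5, 3, 6, 2, 6, 6, 2, 7, 5, 2, 5, 7, 6]
j=8: 5≤6, i=7, swap(7,8) ⇒ [5, 3, 6, 2, 6, 6, 2, 5, 7, 2, 5, 7, 6]
j=9: 2≤6, i=8, swap(8,9) ⇒ [5, 3, 6, 2, 6, 6, 2, 5, 2, 7, 5, 7, 6]
j=10: 5≤6, i=9, swap(9,10) ⇒ [5, 3, 6, 2, 6, 6, 2, 5, 2, 5, 7, 7, 6]
j=11: 7>6, skip
swap(10,12) ⇒ [5, 3, 6, 2, 6, 6, 2, 5, 2, 5, 6, 7, 7]; return 10
p = 10; k-1 = 7 < 10 ⇒ left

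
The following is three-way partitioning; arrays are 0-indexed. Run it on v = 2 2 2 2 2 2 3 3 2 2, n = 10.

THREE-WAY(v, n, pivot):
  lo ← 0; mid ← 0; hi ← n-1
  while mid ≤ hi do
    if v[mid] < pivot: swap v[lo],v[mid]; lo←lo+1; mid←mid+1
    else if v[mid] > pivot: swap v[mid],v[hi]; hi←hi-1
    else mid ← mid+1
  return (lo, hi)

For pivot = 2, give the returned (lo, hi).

(0, 7)

pivot = 2; lo=0, mid=0, hi=9
v[mid]=2=2: mid=1
v[mid]=2=2: mid=2
v[mid]=2=2: mid=3
v[mid]=2=2: mid=4
v[mid]=2=2: mid=5
v[mid]=2=2: mid=6
v[mid]=3>2: swap v[6],v[9]; hi=8 → 2 2 2 2 2 2 2 3 2 3
v[mid]=2=2: mid=7
v[mid]=3>2: swap v[7],v[8]; hi=7 → 2 2 2 2 2 2 2 2 3 3
v[mid]=2=2: mid=8
end: lo=0, hi=7; v = 2 2 2 2 2 2 2 2 3 3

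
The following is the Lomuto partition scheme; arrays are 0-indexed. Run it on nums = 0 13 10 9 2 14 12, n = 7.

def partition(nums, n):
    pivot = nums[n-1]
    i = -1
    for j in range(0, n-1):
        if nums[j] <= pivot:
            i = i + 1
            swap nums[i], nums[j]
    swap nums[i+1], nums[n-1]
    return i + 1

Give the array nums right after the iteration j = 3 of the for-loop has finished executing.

pivot=12, i=-1
j=0: 0≤12, i=0, swap(0,0) ⇒ 0 13 10 9 2 14 12
j=1: 13>12, skip
j=2: 10≤12, i=1, swap(1,2) ⇒ 0 10 13 9 2 14 12
j=3: 9≤12, i=2, swap(2,3) ⇒ 0 10 9 13 2 14 12
(after j=3) nums = 0 10 9 13 2 14 12

0 10 9 13 2 14 12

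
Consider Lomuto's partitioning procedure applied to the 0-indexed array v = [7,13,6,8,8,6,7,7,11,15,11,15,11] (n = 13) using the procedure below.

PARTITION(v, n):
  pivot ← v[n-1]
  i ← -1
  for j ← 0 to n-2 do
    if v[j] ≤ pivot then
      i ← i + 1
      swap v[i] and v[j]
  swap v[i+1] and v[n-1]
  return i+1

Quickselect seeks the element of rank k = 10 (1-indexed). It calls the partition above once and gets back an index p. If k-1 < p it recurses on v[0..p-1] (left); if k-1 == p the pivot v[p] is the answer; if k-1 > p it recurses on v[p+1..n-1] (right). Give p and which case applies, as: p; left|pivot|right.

pivot=11, i=-1
j=0: 7≤11, i=0, swap(0,0) ⇒ [7,13,6,8,8,6,7,7,11,15,11,15,11]
j=1: 13>11, skip
j=2: 6≤11, i=1, swap(1,2) ⇒ [7,6,13,8,8,6,7,7,11,15,11,15,11]
j=3: 8≤11, i=2, swap(2,3) ⇒ [7,6,8,13,8,6,7,7,11,15,11,15,11]
j=4: 8≤11, i=3, swap(3,4) ⇒ [7,6,8,8,13,6,7,7,11,15,11,15,11]
j=5: 6≤11, i=4, swap(4,5) ⇒ [7,6,8,8,6,13,7,7,11,15,11,15,11]
j=6: 7≤11, i=5, swap(5,6) ⇒ [7,6,8,8,6,7,13,7,11,15,11,15,11]
j=7: 7≤11, i=6, swap(6,7) ⇒ [7,6,8,8,6,7,7,13,11,15,11,15,11]
j=8: 11≤11, i=7, swap(7,8) ⇒ [7,6,8,8,6,7,7,11,13,15,11,15,11]
j=9: 15>11, skip
j=10: 11≤11, i=8, swap(8,10) ⇒ [7,6,8,8,6,7,7,11,11,15,13,15,11]
j=11: 15>11, skip
swap(9,12) ⇒ [7,6,8,8,6,7,7,11,11,11,13,15,15]; return 9
p = 9; k-1 = 9 == 9 ⇒ pivot

9; pivot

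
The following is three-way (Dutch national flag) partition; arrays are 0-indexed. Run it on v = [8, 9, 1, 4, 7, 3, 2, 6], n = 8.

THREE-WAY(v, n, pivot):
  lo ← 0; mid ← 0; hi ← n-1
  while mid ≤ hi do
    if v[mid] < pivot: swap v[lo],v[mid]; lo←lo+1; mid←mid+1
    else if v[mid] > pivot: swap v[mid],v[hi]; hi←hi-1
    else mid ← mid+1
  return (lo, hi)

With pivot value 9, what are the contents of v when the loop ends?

pivot = 9; lo=0, mid=0, hi=7
v[mid]=8<9: swap v[0],v[0]; lo=1,mid=1 → [8, 9, 1, 4, 7, 3, 2, 6]
v[mid]=9=9: mid=2
v[mid]=1<9: swap v[1],v[2]; lo=2,mid=3 → [8, 1, 9, 4, 7, 3, 2, 6]
v[mid]=4<9: swap v[2],v[3]; lo=3,mid=4 → [8, 1, 4, 9, 7, 3, 2, 6]
v[mid]=7<9: swap v[3],v[4]; lo=4,mid=5 → [8, 1, 4, 7, 9, 3, 2, 6]
v[mid]=3<9: swap v[4],v[5]; lo=5,mid=6 → [8, 1, 4, 7, 3, 9, 2, 6]
v[mid]=2<9: swap v[5],v[6]; lo=6,mid=7 → [8, 1, 4, 7, 3, 2, 9, 6]
v[mid]=6<9: swap v[6],v[7]; lo=7,mid=8 → [8, 1, 4, 7, 3, 2, 6, 9]
end: lo=7, hi=7; v = [8, 1, 4, 7, 3, 2, 6, 9]

[8, 1, 4, 7, 3, 2, 6, 9]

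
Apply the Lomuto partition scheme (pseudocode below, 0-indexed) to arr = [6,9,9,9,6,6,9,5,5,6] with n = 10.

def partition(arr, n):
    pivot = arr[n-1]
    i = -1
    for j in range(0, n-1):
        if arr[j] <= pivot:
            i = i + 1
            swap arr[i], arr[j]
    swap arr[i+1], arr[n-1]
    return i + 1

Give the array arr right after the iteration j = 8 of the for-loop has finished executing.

pivot=6, i=-1
j=0: 6≤6, i=0, swap(0,0) ⇒ [6,9,9,9,6,6,9,5,5,6]
j=1: 9>6, skip
j=2: 9>6, skip
j=3: 9>6, skip
j=4: 6≤6, i=1, swap(1,4) ⇒ [6,6,9,9,9,6,9,5,5,6]
j=5: 6≤6, i=2, swap(2,5) ⇒ [6,6,6,9,9,9,9,5,5,6]
j=6: 9>6, skip
j=7: 5≤6, i=3, swap(3,7) ⇒ [6,6,6,5,9,9,9,9,5,6]
j=8: 5≤6, i=4, swap(4,8) ⇒ [6,6,6,5,5,9,9,9,9,6]
(after j=8) arr = [6,6,6,5,5,9,9,9,9,6]

[6,6,6,5,5,9,9,9,9,6]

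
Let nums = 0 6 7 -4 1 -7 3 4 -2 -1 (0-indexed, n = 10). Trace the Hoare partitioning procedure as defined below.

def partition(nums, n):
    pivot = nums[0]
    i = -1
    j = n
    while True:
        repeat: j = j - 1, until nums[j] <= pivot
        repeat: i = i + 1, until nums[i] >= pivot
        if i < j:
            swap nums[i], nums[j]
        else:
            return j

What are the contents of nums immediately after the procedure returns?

-1 -2 -7 -4 1 7 3 4 6 0

pivot = nums[0] = 0; i = -1, j = 10
j→9 (nums[9]=-1≤0), i→0 (nums[0]=0≥0); i<j, swap → -1 6 7 -4 1 -7 3 4 -2 0
j→8 (nums[8]=-2≤0), i→1 (nums[1]=6≥0); i<j, swap → -1 -2 7 -4 1 -7 3 4 6 0
j→5 (nums[5]=-7≤0), i→2 (nums[2]=7≥0); i<j, swap → -1 -2 -7 -4 1 7 3 4 6 0
j→3, i→4; i≥j, return j=3. nums = -1 -2 -7 -4 1 7 3 4 6 0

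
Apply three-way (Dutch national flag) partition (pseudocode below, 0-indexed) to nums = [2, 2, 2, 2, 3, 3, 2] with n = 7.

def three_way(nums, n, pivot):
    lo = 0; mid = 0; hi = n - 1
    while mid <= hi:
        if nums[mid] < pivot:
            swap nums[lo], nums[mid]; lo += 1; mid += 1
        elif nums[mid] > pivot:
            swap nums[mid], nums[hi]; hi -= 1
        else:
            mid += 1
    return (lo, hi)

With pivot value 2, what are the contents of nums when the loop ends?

[2, 2, 2, 2, 2, 3, 3]

lo=0 mid=0 hi=6
2=2: mid=1
2=2: mid=2
2=2: mid=3
2=2: mid=4
3>2: swap(4,6), hi=5 ⇒ [2, 2, 2, 2, 2, 3, 3]
2=2: mid=5
3>2: swap(5,5), hi=4 ⇒ [2, 2, 2, 2, 2, 3, 3]
done. lo=0 hi=4; nums=[2, 2, 2, 2, 2, 3, 3]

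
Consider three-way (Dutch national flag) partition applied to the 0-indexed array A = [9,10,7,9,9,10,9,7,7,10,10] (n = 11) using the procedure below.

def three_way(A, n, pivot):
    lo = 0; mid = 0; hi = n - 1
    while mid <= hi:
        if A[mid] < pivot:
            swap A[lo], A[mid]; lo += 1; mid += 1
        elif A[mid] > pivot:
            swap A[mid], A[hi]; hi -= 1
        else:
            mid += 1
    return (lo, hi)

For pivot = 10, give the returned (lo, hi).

(7, 10)

lo=0 mid=0 hi=10
9<10: swap(0,0), lo=1 mid=1 ⇒ [9,10,7,9,9,10,9,7,7,10,10]
10=10: mid=2
7<10: swap(1,2), lo=2 mid=3 ⇒ [9,7,10,9,9,10,9,7,7,10,10]
9<10: swap(2,3), lo=3 mid=4 ⇒ [9,7,9,10,9,10,9,7,7,10,10]
9<10: swap(3,4), lo=4 mid=5 ⇒ [9,7,9,9,10,10,9,7,7,10,10]
10=10: mid=6
9<10: swap(4,6), lo=5 mid=7 ⇒ [9,7,9,9,9,10,10,7,7,10,10]
7<10: swap(5,7), lo=6 mid=8 ⇒ [9,7,9,9,9,7,10,10,7,10,10]
7<10: swap(6,8), lo=7 mid=9 ⇒ [9,7,9,9,9,7,7,10,10,10,10]
10=10: mid=10
10=10: mid=11
done. lo=7 hi=10; A=[9,7,9,9,9,7,7,10,10,10,10]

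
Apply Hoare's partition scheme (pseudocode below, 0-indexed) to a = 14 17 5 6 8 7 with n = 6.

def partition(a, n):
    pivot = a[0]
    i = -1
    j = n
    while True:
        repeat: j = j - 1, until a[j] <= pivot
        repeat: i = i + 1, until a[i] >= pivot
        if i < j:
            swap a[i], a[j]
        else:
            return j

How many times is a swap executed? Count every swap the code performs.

pivot=14
j stops at 5 (7), i stops at 0 (14); swap ⇒ 7 17 5 6 8 14
j stops at 4 (8), i stops at 1 (17); swap ⇒ 7 8 5 6 17 14
j stops at 3, i stops at 4; i≥j ⇒ return 3. a=7 8 5 6 17 14

2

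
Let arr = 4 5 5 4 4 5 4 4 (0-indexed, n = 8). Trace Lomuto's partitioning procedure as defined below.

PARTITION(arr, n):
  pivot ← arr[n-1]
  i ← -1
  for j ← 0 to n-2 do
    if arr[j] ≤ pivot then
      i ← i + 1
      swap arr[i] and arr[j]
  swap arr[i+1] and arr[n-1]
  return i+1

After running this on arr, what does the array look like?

4 4 4 4 4 5 5 5

pivot = arr[7] = 4; i = -1
j=0: arr[0]=4 ≤ 4 → i=0, swap arr[0],arr[0] (no change) → 4 5 5 4 4 5 4 4
j=1: arr[1]=5 > 4 → no swap
j=2: arr[2]=5 > 4 → no swap
j=3: arr[3]=4 ≤ 4 → i=1, swap arr[1],arr[3] → 4 4 5 5 4 5 4 4
j=4: arr[4]=4 ≤ 4 → i=2, swap arr[2],arr[4] → 4 4 4 5 5 5 4 4
j=5: arr[5]=5 > 4 → no swap
j=6: arr[6]=4 ≤ 4 → i=3, swap arr[3],arr[6] → 4 4 4 4 5 5 5 4
final swap arr[4],arr[7] → 4 4 4 4 4 5 5 5; return 4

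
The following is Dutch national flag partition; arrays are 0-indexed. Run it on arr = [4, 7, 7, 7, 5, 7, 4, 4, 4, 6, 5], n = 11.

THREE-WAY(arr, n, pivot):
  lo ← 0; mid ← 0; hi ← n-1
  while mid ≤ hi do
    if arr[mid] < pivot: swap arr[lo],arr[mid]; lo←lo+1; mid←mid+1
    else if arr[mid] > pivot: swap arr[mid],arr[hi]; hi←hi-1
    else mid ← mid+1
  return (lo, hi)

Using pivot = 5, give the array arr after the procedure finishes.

lo=0 mid=0 hi=10
4<5: swap(0,0), lo=1 mid=1 ⇒ [4, 7, 7, 7, 5, 7, 4, 4, 4, 6, 5]
7>5: swap(1,10), hi=9 ⇒ [4, 5, 7, 7, 5, 7, 4, 4, 4, 6, 7]
5=5: mid=2
7>5: swap(2,9), hi=8 ⇒ [4, 5, 6, 7, 5, 7, 4, 4, 4, 7, 7]
6>5: swap(2,8), hi=7 ⇒ [4, 5, 4, 7, 5, 7, 4, 4, 6, 7, 7]
4<5: swap(1,2), lo=2 mid=3 ⇒ [4, 4, 5, 7, 5, 7, 4, 4, 6, 7, 7]
7>5: swap(3,7), hi=6 ⇒ [4, 4, 5, 4, 5, 7, 4, 7, 6, 7, 7]
4<5: swap(2,3), lo=3 mid=4 ⇒ [4, 4, 4, 5, 5, 7, 4, 7, 6, 7, 7]
5=5: mid=5
7>5: swap(5,6), hi=5 ⇒ [4, 4, 4, 5, 5, 4, 7, 7, 6, 7, 7]
4<5: swap(3,5), lo=4 mid=6 ⇒ [4, 4, 4, 4, 5, 5, 7, 7, 6, 7, 7]
done. lo=4 hi=5; arr=[4, 4, 4, 4, 5, 5, 7, 7, 6, 7, 7]

[4, 4, 4, 4, 5, 5, 7, 7, 6, 7, 7]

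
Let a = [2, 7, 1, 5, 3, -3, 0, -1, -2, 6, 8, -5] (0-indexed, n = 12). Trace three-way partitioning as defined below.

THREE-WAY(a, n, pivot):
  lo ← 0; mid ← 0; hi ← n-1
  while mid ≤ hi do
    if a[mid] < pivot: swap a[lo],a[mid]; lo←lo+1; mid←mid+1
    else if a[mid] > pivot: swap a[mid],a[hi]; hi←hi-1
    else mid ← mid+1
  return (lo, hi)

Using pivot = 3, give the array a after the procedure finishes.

pivot = 3; lo=0, mid=0, hi=11
a[mid]=2<3: swap a[0],a[0]; lo=1,mid=1 → [2, 7, 1, 5, 3, -3, 0, -1, -2, 6, 8, -5]
a[mid]=7>3: swap a[1],a[11]; hi=10 → [2, -5, 1, 5, 3, -3, 0, -1, -2, 6, 8, 7]
a[mid]=-5<3: swap a[1],a[1]; lo=2,mid=2 → [2, -5, 1, 5, 3, -3, 0, -1, -2, 6, 8, 7]
a[mid]=1<3: swap a[2],a[2]; lo=3,mid=3 → [2, -5, 1, 5, 3, -3, 0, -1, -2, 6, 8, 7]
a[mid]=5>3: swap a[3],a[10]; hi=9 → [2, -5, 1, 8, 3, -3, 0, -1, -2, 6, 5, 7]
a[mid]=8>3: swap a[3],a[9]; hi=8 → [2, -5, 1, 6, 3, -3, 0, -1, -2, 8, 5, 7]
a[mid]=6>3: swap a[3],a[8]; hi=7 → [2, -5, 1, -2, 3, -3, 0, -1, 6, 8, 5, 7]
a[mid]=-2<3: swap a[3],a[3]; lo=4,mid=4 → [2, -5, 1, -2, 3, -3, 0, -1, 6, 8, 5, 7]
a[mid]=3=3: mid=5
a[mid]=-3<3: swap a[4],a[5]; lo=5,mid=6 → [2, -5, 1, -2, -3, 3, 0, -1, 6, 8, 5, 7]
a[mid]=0<3: swap a[5],a[6]; lo=6,mid=7 → [2, -5, 1, -2, -3, 0, 3, -1, 6, 8, 5, 7]
a[mid]=-1<3: swap a[6],a[7]; lo=7,mid=8 → [2, -5, 1, -2, -3, 0, -1, 3, 6, 8, 5, 7]
end: lo=7, hi=7; a = [2, -5, 1, -2, -3, 0, -1, 3, 6, 8, 5, 7]

[2, -5, 1, -2, -3, 0, -1, 3, 6, 8, 5, 7]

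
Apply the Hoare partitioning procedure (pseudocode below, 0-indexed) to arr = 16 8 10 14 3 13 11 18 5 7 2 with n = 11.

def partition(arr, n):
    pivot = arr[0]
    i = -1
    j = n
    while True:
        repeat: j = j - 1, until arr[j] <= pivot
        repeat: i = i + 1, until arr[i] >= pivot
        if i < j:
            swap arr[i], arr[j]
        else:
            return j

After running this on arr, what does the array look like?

pivot = arr[0] = 16; i = -1, j = 11
j→10 (arr[10]=2≤16), i→0 (arr[0]=16≥16); i<j, swap → 2 8 10 14 3 13 11 18 5 7 16
j→9 (arr[9]=7≤16), i→7 (arr[7]=18≥16); i<j, swap → 2 8 10 14 3 13 11 7 5 18 16
j→8, i→9; i≥j, return j=8. arr = 2 8 10 14 3 13 11 7 5 18 16

2 8 10 14 3 13 11 7 5 18 16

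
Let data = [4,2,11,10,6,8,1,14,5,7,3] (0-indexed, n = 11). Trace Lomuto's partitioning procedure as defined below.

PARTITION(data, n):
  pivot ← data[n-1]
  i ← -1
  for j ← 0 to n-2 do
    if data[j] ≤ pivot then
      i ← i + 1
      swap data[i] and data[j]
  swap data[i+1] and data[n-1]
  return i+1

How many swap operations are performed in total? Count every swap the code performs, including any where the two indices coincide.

pivot = data[10] = 3; i = -1
j=0: data[0]=4 > 3 → no swap
j=1: data[1]=2 ≤ 3 → i=0, swap data[0],data[1] → [2,4,11,10,6,8,1,14,5,7,3]
j=2: data[2]=11 > 3 → no swap
j=3: data[3]=10 > 3 → no swap
j=4: data[4]=6 > 3 → no swap
j=5: data[5]=8 > 3 → no swap
j=6: data[6]=1 ≤ 3 → i=1, swap data[1],data[6] → [2,1,11,10,6,8,4,14,5,7,3]
j=7: data[7]=14 > 3 → no swap
j=8: data[8]=5 > 3 → no swap
j=9: data[9]=7 > 3 → no swap
final swap data[2],data[10] → [2,1,3,10,6,8,4,14,5,7,11]; return 2

3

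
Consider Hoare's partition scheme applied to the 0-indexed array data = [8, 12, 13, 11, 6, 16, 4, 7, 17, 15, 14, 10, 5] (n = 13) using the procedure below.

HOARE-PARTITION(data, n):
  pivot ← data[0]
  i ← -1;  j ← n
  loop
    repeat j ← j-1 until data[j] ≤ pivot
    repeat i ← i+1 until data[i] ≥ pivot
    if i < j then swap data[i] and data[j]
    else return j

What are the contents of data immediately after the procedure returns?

pivot=8
j stops at 12 (5), i stops at 0 (8); swap ⇒ [5, 12, 13, 11, 6, 16, 4, 7, 17, 15, 14, 10, 8]
j stops at 7 (7), i stops at 1 (12); swap ⇒ [5, 7, 13, 11, 6, 16, 4, 12, 17, 15, 14, 10, 8]
j stops at 6 (4), i stops at 2 (13); swap ⇒ [5, 7, 4, 11, 6, 16, 13, 12, 17, 15, 14, 10, 8]
j stops at 4 (6), i stops at 3 (11); swap ⇒ [5, 7, 4, 6, 11, 16, 13, 12, 17, 15, 14, 10, 8]
j stops at 3, i stops at 4; i≥j ⇒ return 3. data=[5, 7, 4, 6, 11, 16, 13, 12, 17, 15, 14, 10, 8]

[5, 7, 4, 6, 11, 16, 13, 12, 17, 15, 14, 10, 8]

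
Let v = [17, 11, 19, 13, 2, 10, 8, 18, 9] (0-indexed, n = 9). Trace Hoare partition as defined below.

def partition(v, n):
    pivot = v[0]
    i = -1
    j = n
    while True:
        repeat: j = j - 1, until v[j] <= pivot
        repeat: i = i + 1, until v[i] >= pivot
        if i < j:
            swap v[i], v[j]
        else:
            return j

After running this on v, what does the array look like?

pivot=17
j stops at 8 (9), i stops at 0 (17); swap ⇒ [9, 11, 19, 13, 2, 10, 8, 18, 17]
j stops at 6 (8), i stops at 2 (19); swap ⇒ [9, 11, 8, 13, 2, 10, 19, 18, 17]
j stops at 5, i stops at 6; i≥j ⇒ return 5. v=[9, 11, 8, 13, 2, 10, 19, 18, 17]

[9, 11, 8, 13, 2, 10, 19, 18, 17]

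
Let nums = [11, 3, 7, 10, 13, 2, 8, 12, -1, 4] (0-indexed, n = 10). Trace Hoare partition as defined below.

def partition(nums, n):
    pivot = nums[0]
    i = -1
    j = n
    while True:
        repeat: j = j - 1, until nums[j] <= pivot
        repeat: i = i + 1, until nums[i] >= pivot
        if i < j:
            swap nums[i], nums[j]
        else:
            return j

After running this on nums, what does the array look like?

pivot=11
j stops at 9 (4), i stops at 0 (11); swap ⇒ [4, 3, 7, 10, 13, 2, 8, 12, -1, 11]
j stops at 8 (-1), i stops at 4 (13); swap ⇒ [4, 3, 7, 10, -1, 2, 8, 12, 13, 11]
j stops at 6, i stops at 7; i≥j ⇒ return 6. nums=[4, 3, 7, 10, -1, 2, 8, 12, 13, 11]

[4, 3, 7, 10, -1, 2, 8, 12, 13, 11]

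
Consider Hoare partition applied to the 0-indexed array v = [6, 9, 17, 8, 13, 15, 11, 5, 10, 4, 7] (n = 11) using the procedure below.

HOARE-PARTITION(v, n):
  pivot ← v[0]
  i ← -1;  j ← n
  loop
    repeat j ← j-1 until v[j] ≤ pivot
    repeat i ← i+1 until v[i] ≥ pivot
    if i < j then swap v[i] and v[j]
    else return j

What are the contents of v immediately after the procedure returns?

[4, 5, 17, 8, 13, 15, 11, 9, 10, 6, 7]

pivot = v[0] = 6; i = -1, j = 11
j→9 (v[9]=4≤6), i→0 (v[0]=6≥6); i<j, swap → [4, 9, 17, 8, 13, 15, 11, 5, 10, 6, 7]
j→7 (v[7]=5≤6), i→1 (v[1]=9≥6); i<j, swap → [4, 5, 17, 8, 13, 15, 11, 9, 10, 6, 7]
j→1, i→2; i≥j, return j=1. v = [4, 5, 17, 8, 13, 15, 11, 9, 10, 6, 7]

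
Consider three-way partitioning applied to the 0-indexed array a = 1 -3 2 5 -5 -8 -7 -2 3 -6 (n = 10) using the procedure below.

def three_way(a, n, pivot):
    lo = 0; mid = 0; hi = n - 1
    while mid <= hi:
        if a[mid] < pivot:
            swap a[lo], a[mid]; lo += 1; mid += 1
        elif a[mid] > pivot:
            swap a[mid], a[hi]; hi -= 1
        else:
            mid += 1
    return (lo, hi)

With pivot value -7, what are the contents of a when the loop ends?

-8 -7 5 -5 2 -3 -2 3 -6 1

pivot = -7; lo=0, mid=0, hi=9
a[mid]=1>-7: swap a[0],a[9]; hi=8 → -6 -3 2 5 -5 -8 -7 -2 3 1
a[mid]=-6>-7: swap a[0],a[8]; hi=7 → 3 -3 2 5 -5 -8 -7 -2 -6 1
a[mid]=3>-7: swap a[0],a[7]; hi=6 → -2 -3 2 5 -5 -8 -7 3 -6 1
a[mid]=-2>-7: swap a[0],a[6]; hi=5 → -7 -3 2 5 -5 -8 -2 3 -6 1
a[mid]=-7=-7: mid=1
a[mid]=-3>-7: swap a[1],a[5]; hi=4 → -7 -8 2 5 -5 -3 -2 3 -6 1
a[mid]=-8<-7: swap a[0],a[1]; lo=1,mid=2 → -8 -7 2 5 -5 -3 -2 3 -6 1
a[mid]=2>-7: swap a[2],a[4]; hi=3 → -8 -7 -5 5 2 -3 -2 3 -6 1
a[mid]=-5>-7: swap a[2],a[3]; hi=2 → -8 -7 5 -5 2 -3 -2 3 -6 1
a[mid]=5>-7: swap a[2],a[2]; hi=1 → -8 -7 5 -5 2 -3 -2 3 -6 1
end: lo=1, hi=1; a = -8 -7 5 -5 2 -3 -2 3 -6 1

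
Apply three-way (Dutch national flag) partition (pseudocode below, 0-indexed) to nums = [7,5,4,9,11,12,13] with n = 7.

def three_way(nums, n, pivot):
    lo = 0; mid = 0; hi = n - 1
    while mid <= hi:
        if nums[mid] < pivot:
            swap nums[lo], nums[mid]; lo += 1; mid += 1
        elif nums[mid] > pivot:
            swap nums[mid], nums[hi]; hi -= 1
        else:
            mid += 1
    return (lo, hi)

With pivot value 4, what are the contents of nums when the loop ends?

[4,5,9,11,12,13,7]

pivot = 4; lo=0, mid=0, hi=6
nums[mid]=7>4: swap nums[0],nums[6]; hi=5 → [13,5,4,9,11,12,7]
nums[mid]=13>4: swap nums[0],nums[5]; hi=4 → [12,5,4,9,11,13,7]
nums[mid]=12>4: swap nums[0],nums[4]; hi=3 → [11,5,4,9,12,13,7]
nums[mid]=11>4: swap nums[0],nums[3]; hi=2 → [9,5,4,11,12,13,7]
nums[mid]=9>4: swap nums[0],nums[2]; hi=1 → [4,5,9,11,12,13,7]
nums[mid]=4=4: mid=1
nums[mid]=5>4: swap nums[1],nums[1]; hi=0 → [4,5,9,11,12,13,7]
end: lo=0, hi=0; nums = [4,5,9,11,12,13,7]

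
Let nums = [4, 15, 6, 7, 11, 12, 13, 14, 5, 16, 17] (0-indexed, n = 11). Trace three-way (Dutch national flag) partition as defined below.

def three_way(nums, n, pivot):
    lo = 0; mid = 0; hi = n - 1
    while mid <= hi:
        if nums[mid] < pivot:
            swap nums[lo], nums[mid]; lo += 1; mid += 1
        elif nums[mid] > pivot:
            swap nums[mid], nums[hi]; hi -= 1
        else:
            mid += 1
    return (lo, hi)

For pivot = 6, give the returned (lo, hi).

pivot = 6; lo=0, mid=0, hi=10
nums[mid]=4<6: swap nums[0],nums[0]; lo=1,mid=1 → [4, 15, 6, 7, 11, 12, 13, 14, 5, 16, 17]
nums[mid]=15>6: swap nums[1],nums[10]; hi=9 → [4, 17, 6, 7, 11, 12, 13, 14, 5, 16, 15]
nums[mid]=17>6: swap nums[1],nums[9]; hi=8 → [4, 16, 6, 7, 11, 12, 13, 14, 5, 17, 15]
nums[mid]=16>6: swap nums[1],nums[8]; hi=7 → [4, 5, 6, 7, 11, 12, 13, 14, 16, 17, 15]
nums[mid]=5<6: swap nums[1],nums[1]; lo=2,mid=2 → [4, 5, 6, 7, 11, 12, 13, 14, 16, 17, 15]
nums[mid]=6=6: mid=3
nums[mid]=7>6: swap nums[3],nums[7]; hi=6 → [4, 5, 6, 14, 11, 12, 13, 7, 16, 17, 15]
nums[mid]=14>6: swap nums[3],nums[6]; hi=5 → [4, 5, 6, 13, 11, 12, 14, 7, 16, 17, 15]
nums[mid]=13>6: swap nums[3],nums[5]; hi=4 → [4, 5, 6, 12, 11, 13, 14, 7, 16, 17, 15]
nums[mid]=12>6: swap nums[3],nums[4]; hi=3 → [4, 5, 6, 11, 12, 13, 14, 7, 16, 17, 15]
nums[mid]=11>6: swap nums[3],nums[3]; hi=2 → [4, 5, 6, 11, 12, 13, 14, 7, 16, 17, 15]
end: lo=2, hi=2; nums = [4, 5, 6, 11, 12, 13, 14, 7, 16, 17, 15]

(2, 2)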